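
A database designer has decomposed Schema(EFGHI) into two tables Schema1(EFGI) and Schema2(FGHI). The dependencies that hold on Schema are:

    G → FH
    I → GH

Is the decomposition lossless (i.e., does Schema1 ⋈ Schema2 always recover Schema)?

Common attributes: Schema1 ∩ Schema2 = {FGI}.
Closure of {FGI}: G → FH applies, adding H. So (FGI)⁺ = {FGHI}.
This closure contains every attribute of Schema2, so Schema1 ∩ Schema2 → Schema2. The join is lossless.

Yes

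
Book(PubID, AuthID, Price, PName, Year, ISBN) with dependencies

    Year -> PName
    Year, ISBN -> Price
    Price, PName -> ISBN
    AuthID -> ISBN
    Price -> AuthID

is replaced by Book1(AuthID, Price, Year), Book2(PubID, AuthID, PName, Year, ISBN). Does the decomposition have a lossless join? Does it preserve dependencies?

lossless and dependency-preserving

Lossless test: (AuthID, Year)⁺ = {AuthID, Price, PName, Year, ISBN}, which contains all of one fragment — lossless.
Dependency preservation: Year, ISBN → Price; Price, PName → ISBN are not contained in any single fragment, but the restricted closure of each left-hand side across the fragments still reaches the right-hand side; the remaining FDs each lie inside some fragment. All dependencies are preserved.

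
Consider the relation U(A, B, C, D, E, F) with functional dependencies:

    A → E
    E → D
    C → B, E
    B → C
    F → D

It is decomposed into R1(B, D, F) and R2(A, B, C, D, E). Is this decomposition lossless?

No

Common attributes: R1 ∩ R2 = {B, D}.
Closure of {B, D}: B → C applies, adding C; C → B, E applies, adding E. So (B, D)⁺ = {B, C, D, E}.
The closure contains neither all of R1 = {B, D, F} nor all of R2 = {A, B, C, D, E}, so the common attributes are not a superkey of either fragment. The join is lossy.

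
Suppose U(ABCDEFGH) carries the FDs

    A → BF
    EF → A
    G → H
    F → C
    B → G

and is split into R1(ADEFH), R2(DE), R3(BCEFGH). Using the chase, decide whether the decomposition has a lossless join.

Yes

Chase test. Columns are ABCDEFGH; row i has aⱼ where attribute j ∈ Ri, else bᵢⱼ.
Initial tableau (one row per fragment):
  row 1: a1 b12 b13 a4 a5 a6 b17 a8
  row 2: b21 b22 b23 a4 a5 b26 b27 b28
  row 3: b31 a2 a3 b34 a5 a6 a7 a8
Rows 1 and 3 agree on EF; apply EF→A and equate their A entries.
Rows 1 and 3 agree on F; apply F→C and equate their C entries.
Rows 1 and 3 agree on A; apply A→BF and equate their BF entries.
Rows 1 and 3 agree on B; apply B→G and equate their G entries.
Row 1 is now all distinguished symbols — the join is lossless.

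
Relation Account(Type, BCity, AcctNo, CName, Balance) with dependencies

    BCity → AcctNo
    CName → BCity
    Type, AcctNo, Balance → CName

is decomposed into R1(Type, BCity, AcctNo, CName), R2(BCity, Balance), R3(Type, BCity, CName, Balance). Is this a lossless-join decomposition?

Chase test. Columns are Type, BCity, AcctNo, CName, Balance; row i has aⱼ where attribute j ∈ Ri, else bᵢⱼ.
Initial tableau (one row per fragment):
  row 1: a1 a2 a3 a4 b15
  row 2: b21 a2 b23 b24 a5
  row 3: a1 a2 b33 a4 a5
Rows 1 and 2 agree on BCity; apply BCity→AcctNo and equate their AcctNo entries.
Rows 1 and 3 agree on BCity; apply BCity→AcctNo and equate their AcctNo entries.
Row 3 is now all distinguished symbols — the join is lossless.

Yes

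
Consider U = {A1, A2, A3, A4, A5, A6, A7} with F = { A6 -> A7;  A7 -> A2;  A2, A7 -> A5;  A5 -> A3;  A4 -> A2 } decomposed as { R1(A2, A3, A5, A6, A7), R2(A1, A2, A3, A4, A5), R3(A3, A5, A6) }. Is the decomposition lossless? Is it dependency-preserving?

lossy but dependency-preserving

Lossless test (chase): Rows 1 and 3 agree on A6; apply A6→A7 and equate their A7 entries. Rows 1 and 3 agree on A7; apply A7→A2 and equate their A2 entries. No row becomes fully distinguished — the join is lossy.
Dependency preservation: every FD's attributes lie within a single fragment, so each can be enforced locally — preserved.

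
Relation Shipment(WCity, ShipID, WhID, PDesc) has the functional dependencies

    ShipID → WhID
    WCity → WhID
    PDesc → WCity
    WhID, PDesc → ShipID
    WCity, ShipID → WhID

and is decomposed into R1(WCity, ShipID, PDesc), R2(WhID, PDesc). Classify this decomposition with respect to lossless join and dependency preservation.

Lossless test: (PDesc)⁺ = {WCity, ShipID, WhID, PDesc}, which contains all of one fragment — lossless.
Dependency preservation: the restricted closure of {ShipID} across the fragments never reaches {WhID}, so ShipID → WhID cannot be enforced without a join — not preserved.

lossless but not dependency-preserving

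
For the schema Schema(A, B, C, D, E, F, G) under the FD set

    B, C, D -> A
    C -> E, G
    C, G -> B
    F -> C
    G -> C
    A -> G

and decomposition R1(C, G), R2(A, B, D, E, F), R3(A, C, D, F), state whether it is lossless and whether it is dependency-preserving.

lossless but not dependency-preserving

Lossless test (chase): Rows 1 and 3 agree on C; apply C→E, G and equate their E, G entries. Rows 1 and 3 agree on C, G; apply C, G→B and equate their B entries. Rows 2 and 3 agree on F; apply F→C and equate their C entries. Rows 2 and 3 agree on A; apply A→G and equate their G entries. Rows 1 and 2 agree on C; apply C→E, G and equate their E, G entries. Rows 1 and 2 agree on C, G; apply C, G→B and equate their B entries. Row 2 is now all distinguished symbols — the join is lossless.
Dependency preservation: the restricted closure of {C} across the fragments never reaches {E, G}, so C → E, G cannot be enforced without a join — not preserved.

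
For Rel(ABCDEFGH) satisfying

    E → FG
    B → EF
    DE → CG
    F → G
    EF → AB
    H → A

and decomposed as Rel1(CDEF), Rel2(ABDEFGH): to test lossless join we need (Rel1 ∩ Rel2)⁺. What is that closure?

ABCDEFG

Rel1 ∩ Rel2 = {DEF}.
E → FG applies, adding G
DE → CG applies, adding C
EF → AB applies, adding AB
Closure: {ABCDEFG}.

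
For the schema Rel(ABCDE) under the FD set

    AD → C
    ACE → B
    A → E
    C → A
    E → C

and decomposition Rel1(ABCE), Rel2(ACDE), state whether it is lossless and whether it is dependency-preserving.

Lossless test: (ACE)⁺ = {ABCE}, which contains all of one fragment — lossless.
Dependency preservation: every FD's attributes lie within a single fragment, so each can be enforced locally — preserved.

lossless and dependency-preserving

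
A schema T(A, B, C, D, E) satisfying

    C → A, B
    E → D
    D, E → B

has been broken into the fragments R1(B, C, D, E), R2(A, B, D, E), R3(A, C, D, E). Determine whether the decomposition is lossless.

Chase test. Columns are A, B, C, D, E; row i has aⱼ where attribute j ∈ Ri, else bᵢⱼ.
Initial tableau (one row per fragment):
  row 1: b11 a2 a3 a4 a5
  row 2: a1 a2 b23 a4 a5
  row 3: a1 b32 a3 a4 a5
Rows 1 and 3 agree on C; apply C→A, B and equate their A, B entries.
Row 1 is now all distinguished symbols — the join is lossless.

Yes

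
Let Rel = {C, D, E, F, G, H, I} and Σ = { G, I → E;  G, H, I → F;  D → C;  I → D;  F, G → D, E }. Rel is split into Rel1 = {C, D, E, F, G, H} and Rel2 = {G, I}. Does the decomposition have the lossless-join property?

No

Common attributes: Rel1 ∩ Rel2 = {G}.
No dependency enlarges {G}, so (G)⁺ = {G}.
The closure contains neither all of Rel1 = {C, D, E, F, G, H} nor all of Rel2 = {G, I}, so the common attributes are not a superkey of either fragment. The join is lossy.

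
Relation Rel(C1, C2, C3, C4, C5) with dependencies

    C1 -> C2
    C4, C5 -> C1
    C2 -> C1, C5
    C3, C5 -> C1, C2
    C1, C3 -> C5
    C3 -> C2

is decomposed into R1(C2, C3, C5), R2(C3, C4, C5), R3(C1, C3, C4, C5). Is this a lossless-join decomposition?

Chase test. Columns are C1, C2, C3, C4, C5; row i has aⱼ where attribute j ∈ Ri, else bᵢⱼ.
Initial tableau (one row per fragment):
  row 1: b11 a2 a3 b14 a5
  row 2: b21 b22 a3 a4 a5
  row 3: a1 b32 a3 a4 a5
Rows 2 and 3 agree on C4, C5; apply C4, C5→C1 and equate their C1 entries.
Rows 1 and 2 agree on C3, C5; apply C3, C5→C1, C2 and equate their C1, C2 entries.
Rows 1 and 3 agree on C3, C5; apply C3, C5→C1, C2 and equate their C1, C2 entries.
Row 2 is now all distinguished symbols — the join is lossless.

Yes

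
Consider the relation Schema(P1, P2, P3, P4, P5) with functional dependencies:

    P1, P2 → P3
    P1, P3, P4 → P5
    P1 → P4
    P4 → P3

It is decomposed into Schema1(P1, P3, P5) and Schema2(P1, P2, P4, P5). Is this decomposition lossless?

Yes

Common attributes: Schema1 ∩ Schema2 = {P1, P5}.
Closure of {P1, P5}: P1 → P4 applies, adding P4; P4 → P3 applies, adding P3. So (P1, P5)⁺ = {P1, P3, P4, P5}.
This closure contains every attribute of Schema1, so Schema1 ∩ Schema2 → Schema1. The join is lossless.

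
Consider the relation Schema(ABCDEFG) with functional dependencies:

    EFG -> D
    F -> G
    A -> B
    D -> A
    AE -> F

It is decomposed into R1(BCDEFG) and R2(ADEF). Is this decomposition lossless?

Common attributes: R1 ∩ R2 = {DEF}.
Closure of {DEF}: F → G applies, adding G; D → A applies, adding A; A → B applies, adding B. So (DEF)⁺ = {ABDEFG}.
This closure contains every attribute of R2, so R1 ∩ R2 → R2. The join is lossless.

Yes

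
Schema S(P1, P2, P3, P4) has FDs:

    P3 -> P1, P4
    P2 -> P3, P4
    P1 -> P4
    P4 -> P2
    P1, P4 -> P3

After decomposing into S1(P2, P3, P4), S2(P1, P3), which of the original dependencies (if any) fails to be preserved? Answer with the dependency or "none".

P3 → P1, P4: restricted closure across fragments reaches P1, P4.
P2 → P3, P4 lies within S1.
P1 → P4: restricted closure across fragments reaches P4.
P4 → P2 lies within S1.
P1, P4 → P3: restricted closure across fragments reaches P3.
Every dependency is enforceable on the fragments, so the decomposition is dependency-preserving.

none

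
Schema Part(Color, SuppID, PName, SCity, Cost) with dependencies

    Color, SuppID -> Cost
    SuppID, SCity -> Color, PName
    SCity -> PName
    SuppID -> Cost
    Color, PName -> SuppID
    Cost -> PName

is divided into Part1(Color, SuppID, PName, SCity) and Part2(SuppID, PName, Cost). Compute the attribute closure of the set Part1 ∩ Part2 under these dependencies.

Part1 ∩ Part2 = {SuppID, PName}.
SuppID → Cost applies, adding Cost
Closure: {SuppID, PName, Cost}.

SuppID, PName, Cost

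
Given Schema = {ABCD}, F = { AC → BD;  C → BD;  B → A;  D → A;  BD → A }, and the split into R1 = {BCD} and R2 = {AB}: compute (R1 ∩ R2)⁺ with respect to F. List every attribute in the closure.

R1 ∩ R2 = {B}.
B → A applies, adding A
Closure: {AB}.

AB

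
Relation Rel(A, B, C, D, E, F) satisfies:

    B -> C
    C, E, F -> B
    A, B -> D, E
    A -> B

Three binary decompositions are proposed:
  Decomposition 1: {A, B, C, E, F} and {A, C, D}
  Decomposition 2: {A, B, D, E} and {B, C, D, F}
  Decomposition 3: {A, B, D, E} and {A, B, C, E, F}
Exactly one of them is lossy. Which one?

Decomposition 2

Decomposition 1: common = {A, C}, closure = {A, B, C, D, E} → lossless.
Decomposition 2: common = {B, D}, closure = {B, C, D} → lossy.
Decomposition 3: common = {A, B, E}, closure = {A, B, C, D, E} → lossless.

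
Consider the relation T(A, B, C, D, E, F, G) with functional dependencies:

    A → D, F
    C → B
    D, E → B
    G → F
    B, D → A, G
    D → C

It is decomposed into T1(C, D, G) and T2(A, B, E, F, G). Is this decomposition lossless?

Common attributes: T1 ∩ T2 = {G}.
Closure of {G}: G → F applies, adding F. So (G)⁺ = {F, G}.
The closure contains neither all of T1 = {C, D, G} nor all of T2 = {A, B, E, F, G}, so the common attributes are not a superkey of either fragment. The join is lossy.

No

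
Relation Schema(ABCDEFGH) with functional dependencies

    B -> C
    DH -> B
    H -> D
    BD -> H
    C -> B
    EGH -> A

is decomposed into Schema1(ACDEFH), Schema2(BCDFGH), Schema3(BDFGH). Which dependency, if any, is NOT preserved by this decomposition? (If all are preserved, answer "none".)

Check EGH → A: no single fragment contains all of {AEGH}, and the restricted closure of {EGH} across the fragments never reaches {A}.
B → C is preserved.
DH → B is preserved.
H → D is preserved.
BD → H is preserved.
C → B is preserved.

EGH -> A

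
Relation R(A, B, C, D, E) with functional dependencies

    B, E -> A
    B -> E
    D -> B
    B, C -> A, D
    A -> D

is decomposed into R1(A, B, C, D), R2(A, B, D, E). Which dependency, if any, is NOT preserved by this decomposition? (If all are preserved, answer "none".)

none

B, E → A lies within R2.
B → E lies within R2.
D → B lies within R1.
B, C → A, D lies within R1.
A → D lies within R1.
Every dependency is enforceable on the fragments, so the decomposition is dependency-preserving.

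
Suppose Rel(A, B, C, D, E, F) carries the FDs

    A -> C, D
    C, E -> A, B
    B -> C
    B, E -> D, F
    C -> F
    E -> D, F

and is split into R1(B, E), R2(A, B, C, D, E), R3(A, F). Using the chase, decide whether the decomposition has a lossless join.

Yes

Chase test. Columns are A, B, C, D, E, F; row i has aⱼ where attribute j ∈ Ri, else bᵢⱼ.
Initial tableau (one row per fragment):
  row 1: b11 a2 b13 b14 a5 b16
  row 2: a1 a2 a3 a4 a5 b26
  row 3: a1 b32 b33 b34 b35 a6
Rows 2 and 3 agree on A; apply A→C, D and equate their C, D entries.
Rows 1 and 2 agree on B; apply B→C and equate their C entries.
Rows 1 and 2 agree on B, E; apply B, E→D, F and equate their D, F entries.
Rows 1 and 3 agree on C; apply C→F and equate their F entries.
Rows 1 and 2 agree on C, E; apply C, E→A, B and equate their A, B entries.
Row 1 is now all distinguished symbols — the join is lossless.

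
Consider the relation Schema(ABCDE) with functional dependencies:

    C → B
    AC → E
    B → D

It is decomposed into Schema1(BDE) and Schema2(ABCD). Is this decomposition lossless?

No

Common attributes: Schema1 ∩ Schema2 = {BD}.
No dependency enlarges {BD}, so (BD)⁺ = {BD}.
The closure contains neither all of Schema1 = {BDE} nor all of Schema2 = {ABCD}, so the common attributes are not a superkey of either fragment. The join is lossy.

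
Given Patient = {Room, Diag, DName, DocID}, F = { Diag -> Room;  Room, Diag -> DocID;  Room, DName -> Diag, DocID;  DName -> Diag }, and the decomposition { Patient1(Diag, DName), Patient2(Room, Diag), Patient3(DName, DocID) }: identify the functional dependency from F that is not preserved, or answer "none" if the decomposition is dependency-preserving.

Room, Diag -> DocID

Check Room, Diag → DocID: no single fragment contains all of {Room, Diag, DocID}, and the restricted closure of {Room, Diag} across the fragments never reaches {DocID}.
Diag → Room is preserved.
Room, DName → Diag, DocID is preserved.
DName → Diag is preserved.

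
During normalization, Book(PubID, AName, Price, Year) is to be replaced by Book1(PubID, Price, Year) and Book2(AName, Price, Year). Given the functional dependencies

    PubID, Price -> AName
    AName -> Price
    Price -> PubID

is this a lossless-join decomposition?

Yes

Common attributes: Book1 ∩ Book2 = {Price, Year}.
Closure of {Price, Year}: Price → PubID applies, adding PubID; PubID, Price → AName applies, adding AName. So (Price, Year)⁺ = {PubID, AName, Price, Year}.
This closure contains every attribute of Book1, so Book1 ∩ Book2 → Book1. The join is lossless.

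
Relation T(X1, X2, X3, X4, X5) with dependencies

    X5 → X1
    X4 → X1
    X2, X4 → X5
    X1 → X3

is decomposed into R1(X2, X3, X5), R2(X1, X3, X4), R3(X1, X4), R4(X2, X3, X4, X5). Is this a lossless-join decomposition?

Chase test. Columns are X1, X2, X3, X4, X5; row i has aⱼ where attribute j ∈ Ri, else bᵢⱼ.
Initial tableau (one row per fragment):
  row 1: b11 a2 a3 b14 a5
  row 2: a1 b22 a3 a4 b25
  row 3: a1 b32 b33 a4 b35
  row 4: b41 a2 a3 a4 a5
Rows 1 and 4 agree on X5; apply X5→X1 and equate their X1 entries.
Rows 2 and 4 agree on X4; apply X4→X1 and equate their X1 entries.
Rows 1 and 3 agree on X1; apply X1→X3 and equate their X3 entries.
Row 4 is now all distinguished symbols — the join is lossless.

Yes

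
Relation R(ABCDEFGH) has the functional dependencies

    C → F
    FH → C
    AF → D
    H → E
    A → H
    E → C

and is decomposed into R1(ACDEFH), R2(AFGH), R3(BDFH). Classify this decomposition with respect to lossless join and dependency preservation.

Lossless test (chase): Rows 1 and 2 agree on FH; apply FH→C and equate their C entries. Rows 1 and 3 agree on FH; apply FH→C and equate their C entries. Rows 1 and 2 agree on AF; apply AF→D and equate their D entries. Rows 1 and 2 agree on H; apply H→E and equate their E entries. Rows 1 and 3 agree on H; apply H→E and equate their E entries. No row becomes fully distinguished — the join is lossy.
Dependency preservation: every FD's attributes lie within a single fragment, so each can be enforced locally — preserved.

lossy but dependency-preserving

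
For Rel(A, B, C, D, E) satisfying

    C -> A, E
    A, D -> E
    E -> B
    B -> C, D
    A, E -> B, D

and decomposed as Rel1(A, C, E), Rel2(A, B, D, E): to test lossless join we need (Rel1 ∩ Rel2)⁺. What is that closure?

A, B, C, D, E

Rel1 ∩ Rel2 = {A, E}.
E → B applies, adding B
B → C, D applies, adding C, D
Closure: {A, B, C, D, E}.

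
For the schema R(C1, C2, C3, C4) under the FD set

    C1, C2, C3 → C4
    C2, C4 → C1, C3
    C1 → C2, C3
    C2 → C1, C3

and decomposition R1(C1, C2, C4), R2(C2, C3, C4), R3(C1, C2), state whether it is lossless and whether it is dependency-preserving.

lossless and dependency-preserving

Lossless test (chase): Rows 1 and 2 agree on C2, C4; apply C2, C4→C1, C3 and equate their C1, C3 entries. Rows 1 and 3 agree on C1; apply C1→C2, C3 and equate their C2, C3 entries. Rows 1 and 3 agree on C1, C2, C3; apply C1, C2, C3→C4 and equate their C4 entries. Row 1 is now all distinguished symbols — the join is lossless.
Dependency preservation: C1, C2, C3 → C4; C2, C4 → C1, C3; C1 → C2, C3; C2 → C1, C3 are not contained in any single fragment, but the restricted closure of each left-hand side across the fragments still reaches the right-hand side; the remaining FDs each lie inside some fragment. All dependencies are preserved.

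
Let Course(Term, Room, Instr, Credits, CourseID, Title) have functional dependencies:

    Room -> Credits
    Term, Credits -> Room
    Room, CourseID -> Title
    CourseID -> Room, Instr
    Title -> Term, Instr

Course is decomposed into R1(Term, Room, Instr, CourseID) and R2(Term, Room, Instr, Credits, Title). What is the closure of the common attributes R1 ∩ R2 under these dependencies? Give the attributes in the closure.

R1 ∩ R2 = {Term, Room, Instr}.
Room → Credits applies, adding Credits
Closure: {Term, Room, Instr, Credits}.

Term, Room, Instr, Credits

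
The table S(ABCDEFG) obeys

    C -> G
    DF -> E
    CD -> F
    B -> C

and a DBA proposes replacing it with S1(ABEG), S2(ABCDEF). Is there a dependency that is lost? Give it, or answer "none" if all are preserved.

Check C → G: no single fragment contains all of {CG}, and the restricted closure of {C} across the fragments never reaches {G}.
DF → E is preserved.
CD → F is preserved.
B → C is preserved.

C -> G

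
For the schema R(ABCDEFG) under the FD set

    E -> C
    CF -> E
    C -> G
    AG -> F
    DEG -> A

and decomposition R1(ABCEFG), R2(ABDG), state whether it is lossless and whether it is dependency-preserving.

lossy and not dependency-preserving

Lossless test: (ABG)⁺ = {ABFG}, which is a superkey of neither fragment — lossy.
Dependency preservation: the restricted closure of {DEG} across the fragments never reaches {A}, so DEG → A cannot be enforced without a join — not preserved.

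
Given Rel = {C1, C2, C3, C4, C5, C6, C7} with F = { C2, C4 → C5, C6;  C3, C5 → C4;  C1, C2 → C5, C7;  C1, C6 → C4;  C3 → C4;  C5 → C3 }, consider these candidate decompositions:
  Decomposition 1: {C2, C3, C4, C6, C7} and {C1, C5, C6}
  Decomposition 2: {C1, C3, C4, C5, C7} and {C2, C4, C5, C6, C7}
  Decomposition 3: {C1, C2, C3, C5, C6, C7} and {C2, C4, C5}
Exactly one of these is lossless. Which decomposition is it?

Decomposition 1: common = {C6}, closure = {C6} → lossy.
Decomposition 2: common = {C4, C5, C7}, closure = {C3, C4, C5, C7} → lossy.
Decomposition 3: common = {C2, C5}, closure = {C2, C3, C4, C5, C6} → lossless.

Decomposition 3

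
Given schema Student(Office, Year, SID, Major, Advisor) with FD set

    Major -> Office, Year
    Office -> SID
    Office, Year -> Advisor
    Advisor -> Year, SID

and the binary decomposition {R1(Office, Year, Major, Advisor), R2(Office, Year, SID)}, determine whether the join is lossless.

Yes

Common attributes: R1 ∩ R2 = {Office, Year}.
Closure of {Office, Year}: Office → SID applies, adding SID; Office, Year → Advisor applies, adding Advisor. So (Office, Year)⁺ = {Office, Year, SID, Advisor}.
This closure contains every attribute of R2, so R1 ∩ R2 → R2. The join is lossless.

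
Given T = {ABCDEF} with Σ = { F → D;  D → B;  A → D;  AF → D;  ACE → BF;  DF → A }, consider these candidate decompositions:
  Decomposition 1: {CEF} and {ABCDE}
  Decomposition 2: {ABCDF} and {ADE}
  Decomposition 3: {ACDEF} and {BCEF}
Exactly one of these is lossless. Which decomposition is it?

Decomposition 3

Decomposition 1: common = {CE}, closure = {CE} → lossy.
Decomposition 2: common = {AD}, closure = {ABD} → lossy.
Decomposition 3: common = {CEF}, closure = {ABCDEF} → lossless.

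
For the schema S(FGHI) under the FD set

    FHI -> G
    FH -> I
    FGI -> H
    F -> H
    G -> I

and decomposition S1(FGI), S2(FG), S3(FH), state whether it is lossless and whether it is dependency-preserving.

lossless and dependency-preserving

Lossless test (chase): Rows 1 and 2 agree on F; apply F→H and equate their H entries. Rows 1 and 3 agree on F; apply F→H and equate their H entries. Rows 1 and 2 agree on G; apply G→I and equate their I entries. Rows 1 and 3 agree on FH; apply FH→I and equate their I entries. Rows 1 and 3 agree on FHI; apply FHI→G and equate their G entries. Row 1 is now all distinguished symbols — the join is lossless.
Dependency preservation: FHI → G; FH → I; FGI → H are not contained in any single fragment, but the restricted closure of each left-hand side across the fragments still reaches the right-hand side; the remaining FDs each lie inside some fragment. All dependencies are preserved.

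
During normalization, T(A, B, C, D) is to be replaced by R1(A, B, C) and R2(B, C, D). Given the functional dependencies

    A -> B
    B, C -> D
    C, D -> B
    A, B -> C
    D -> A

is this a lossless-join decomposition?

Yes

Common attributes: R1 ∩ R2 = {B, C}.
Closure of {B, C}: B, C → D applies, adding D; D → A applies, adding A. So (B, C)⁺ = {A, B, C, D}.
This closure contains every attribute of R1, so R1 ∩ R2 → R1. The join is lossless.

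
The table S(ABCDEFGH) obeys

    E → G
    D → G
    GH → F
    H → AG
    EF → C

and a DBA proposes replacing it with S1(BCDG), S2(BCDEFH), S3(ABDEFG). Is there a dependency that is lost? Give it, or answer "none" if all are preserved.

H → AG

Check H → AG: no single fragment contains all of {AGH}, and the restricted closure of {H} across the fragments never reaches {AG}.
E → G is preserved.
D → G is preserved.
GH → F is preserved.
EF → C is preserved.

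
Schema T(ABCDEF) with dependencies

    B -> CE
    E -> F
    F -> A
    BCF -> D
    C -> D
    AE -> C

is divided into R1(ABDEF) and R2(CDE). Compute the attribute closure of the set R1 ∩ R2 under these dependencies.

ACDEF

R1 ∩ R2 = {DE}.
E → F applies, adding F
F → A applies, adding A
AE → C applies, adding C
Closure: {ACDEF}.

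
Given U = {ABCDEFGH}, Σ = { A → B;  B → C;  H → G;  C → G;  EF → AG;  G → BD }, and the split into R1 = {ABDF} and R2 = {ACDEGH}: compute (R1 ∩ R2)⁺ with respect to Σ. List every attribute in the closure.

R1 ∩ R2 = {AD}.
A → B applies, adding B
B → C applies, adding C
C → G applies, adding G
Closure: {ABCDG}.

ABCDG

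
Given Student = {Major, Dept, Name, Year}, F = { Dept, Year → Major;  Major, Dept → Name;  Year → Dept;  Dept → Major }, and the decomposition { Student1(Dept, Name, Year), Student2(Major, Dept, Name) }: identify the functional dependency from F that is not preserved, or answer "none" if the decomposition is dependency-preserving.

Dept, Year → Major: restricted closure across fragments reaches Major.
Major, Dept → Name lies within Student2.
Year → Dept lies within Student1.
Dept → Major lies within Student2.
Every dependency is enforceable on the fragments, so the decomposition is dependency-preserving.

none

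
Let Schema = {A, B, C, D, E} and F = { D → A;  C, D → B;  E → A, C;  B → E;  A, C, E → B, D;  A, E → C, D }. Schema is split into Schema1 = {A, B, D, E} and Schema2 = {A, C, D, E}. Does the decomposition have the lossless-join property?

Common attributes: Schema1 ∩ Schema2 = {A, D, E}.
Closure of {A, D, E}: E → A, C applies, adding C; A, C, E → B, D applies, adding B. So (A, D, E)⁺ = {A, B, C, D, E}.
This closure contains every attribute of Schema1, so Schema1 ∩ Schema2 → Schema1. The join is lossless.

Yes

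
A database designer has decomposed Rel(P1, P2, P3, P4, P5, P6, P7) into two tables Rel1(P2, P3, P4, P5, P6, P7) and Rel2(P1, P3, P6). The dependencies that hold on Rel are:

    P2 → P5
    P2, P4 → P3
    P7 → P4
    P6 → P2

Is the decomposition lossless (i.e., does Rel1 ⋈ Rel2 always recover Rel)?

Common attributes: Rel1 ∩ Rel2 = {P3, P6}.
Closure of {P3, P6}: P6 → P2 applies, adding P2; P2 → P5 applies, adding P5. So (P3, P6)⁺ = {P2, P3, P5, P6}.
The closure contains neither all of Rel1 = {P2, P3, P4, P5, P6, P7} nor all of Rel2 = {P1, P3, P6}, so the common attributes are not a superkey of either fragment. The join is lossy.

No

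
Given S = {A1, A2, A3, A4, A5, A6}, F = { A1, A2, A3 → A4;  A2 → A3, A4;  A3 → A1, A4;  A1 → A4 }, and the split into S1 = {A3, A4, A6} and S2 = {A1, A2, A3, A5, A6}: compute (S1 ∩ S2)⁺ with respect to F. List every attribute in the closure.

S1 ∩ S2 = {A3, A6}.
A3 → A1, A4 applies, adding A1, A4
Closure: {A1, A3, A4, A6}.

A1, A3, A4, A6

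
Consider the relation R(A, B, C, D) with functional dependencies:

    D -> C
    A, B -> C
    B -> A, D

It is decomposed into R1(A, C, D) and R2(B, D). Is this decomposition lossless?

Common attributes: R1 ∩ R2 = {D}.
Closure of {D}: D → C applies, adding C. So (D)⁺ = {C, D}.
The closure contains neither all of R1 = {A, C, D} nor all of R2 = {B, D}, so the common attributes are not a superkey of either fragment. The join is lossy.

No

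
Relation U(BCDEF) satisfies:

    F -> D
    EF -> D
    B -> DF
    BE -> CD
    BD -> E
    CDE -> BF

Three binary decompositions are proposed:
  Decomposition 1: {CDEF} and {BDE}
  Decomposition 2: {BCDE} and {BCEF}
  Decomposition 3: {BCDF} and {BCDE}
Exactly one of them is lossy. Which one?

Decomposition 1: common = {DE}, closure = {DE} → lossy.
Decomposition 2: common = {BCE}, closure = {BCDEF} → lossless.
Decomposition 3: common = {BCD}, closure = {BCDEF} → lossless.

Decomposition 1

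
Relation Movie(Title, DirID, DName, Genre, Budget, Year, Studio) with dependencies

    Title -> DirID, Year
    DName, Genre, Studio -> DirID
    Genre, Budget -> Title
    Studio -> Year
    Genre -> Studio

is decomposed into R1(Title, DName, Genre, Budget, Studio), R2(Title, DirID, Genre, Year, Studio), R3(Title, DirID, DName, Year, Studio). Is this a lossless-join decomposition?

Yes

Chase test. Columns are Title, DirID, DName, Genre, Budget, Year, Studio; row i has aⱼ where attribute j ∈ Ri, else bᵢⱼ.
Initial tableau (one row per fragment):
  row 1: a1 b12 a3 a4 a5 b16 a7
  row 2: a1 a2 b23 a4 b25 a6 a7
  row 3: a1 a2 a3 b34 b35 a6 a7
Rows 1 and 2 agree on Title; apply Title→DirID, Year and equate their DirID, Year entries.
Row 1 is now all distinguished symbols — the join is lossless.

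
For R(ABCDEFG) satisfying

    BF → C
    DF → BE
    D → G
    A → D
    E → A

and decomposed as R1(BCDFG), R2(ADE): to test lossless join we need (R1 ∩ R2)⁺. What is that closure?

DG

R1 ∩ R2 = {D}.
D → G applies, adding G
Closure: {DG}.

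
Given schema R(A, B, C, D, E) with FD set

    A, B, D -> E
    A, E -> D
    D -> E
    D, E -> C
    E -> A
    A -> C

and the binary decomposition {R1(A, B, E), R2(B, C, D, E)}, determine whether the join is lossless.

Common attributes: R1 ∩ R2 = {B, E}.
Closure of {B, E}: E → A applies, adding A; A → C applies, adding C; A, E → D applies, adding D. So (B, E)⁺ = {A, B, C, D, E}.
This closure contains every attribute of R1, so R1 ∩ R2 → R1. The join is lossless.

Yes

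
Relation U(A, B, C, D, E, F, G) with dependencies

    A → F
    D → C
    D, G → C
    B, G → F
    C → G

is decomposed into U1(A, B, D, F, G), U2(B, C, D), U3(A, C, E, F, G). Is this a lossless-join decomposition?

Chase test. Columns are A, B, C, D, E, F, G; row i has aⱼ where attribute j ∈ Ui, else bᵢⱼ.
Initial tableau (one row per fragment):
  row 1: a1 a2 b13 a4 b15 a6 a7
  row 2: b21 a2 a3 a4 b25 b26 b27
  row 3: a1 b32 a3 b34 a5 a6 a7
Rows 1 and 2 agree on D; apply D→C and equate their C entries.
Rows 1 and 2 agree on C; apply C→G and equate their G entries.
Rows 1 and 2 agree on B, G; apply B, G→F and equate their F entries.
No row becomes fully distinguished — the join is lossy.

No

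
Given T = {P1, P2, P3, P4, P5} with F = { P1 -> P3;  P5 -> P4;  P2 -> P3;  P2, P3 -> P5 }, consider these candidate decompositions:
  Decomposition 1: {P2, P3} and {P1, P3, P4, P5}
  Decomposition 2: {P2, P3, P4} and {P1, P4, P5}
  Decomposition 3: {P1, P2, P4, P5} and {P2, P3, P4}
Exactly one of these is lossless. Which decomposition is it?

Decomposition 1: common = {P3}, closure = {P3} → lossy.
Decomposition 2: common = {P4}, closure = {P4} → lossy.
Decomposition 3: common = {P2, P4}, closure = {P2, P3, P4, P5} → lossless.

Decomposition 3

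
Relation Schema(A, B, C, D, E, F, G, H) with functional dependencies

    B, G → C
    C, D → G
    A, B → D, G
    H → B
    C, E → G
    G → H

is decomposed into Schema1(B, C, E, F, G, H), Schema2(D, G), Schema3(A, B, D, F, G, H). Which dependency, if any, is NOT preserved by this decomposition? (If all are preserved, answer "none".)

C, D → G

Check C, D → G: no single fragment contains all of {C, D, G}, and the restricted closure of {C, D} across the fragments never reaches {G}.
B, G → C is preserved.
A, B → D, G is preserved.
H → B is preserved.
C, E → G is preserved.
G → H is preserved.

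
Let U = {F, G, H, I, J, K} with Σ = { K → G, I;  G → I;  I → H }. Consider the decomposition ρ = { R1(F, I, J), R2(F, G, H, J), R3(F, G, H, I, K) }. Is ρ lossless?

No

Chase test. Columns are F, G, H, I, J, K; row i has aⱼ where attribute j ∈ Ri, else bᵢⱼ.
Initial tableau (one row per fragment):
  row 1: a1 b12 b13 a4 a5 b16
  row 2: a1 a2 a3 b24 a5 b26
  row 3: a1 a2 a3 a4 b35 a6
Rows 2 and 3 agree on G; apply G→I and equate their I entries.
Rows 1 and 2 agree on I; apply I→H and equate their H entries.
No row becomes fully distinguished — the join is lossy.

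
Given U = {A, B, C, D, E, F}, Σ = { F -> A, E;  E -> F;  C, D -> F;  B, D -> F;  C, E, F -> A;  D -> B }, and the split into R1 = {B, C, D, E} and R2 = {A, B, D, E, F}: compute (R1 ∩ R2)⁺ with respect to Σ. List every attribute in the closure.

A, B, D, E, F

R1 ∩ R2 = {B, D, E}.
E → F applies, adding F
F → A, E applies, adding A
Closure: {A, B, D, E, F}.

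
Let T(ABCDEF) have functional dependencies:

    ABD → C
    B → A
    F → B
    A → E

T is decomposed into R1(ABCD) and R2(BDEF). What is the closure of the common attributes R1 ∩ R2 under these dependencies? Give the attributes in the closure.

ABCDE

R1 ∩ R2 = {BD}.
B → A applies, adding A
A → E applies, adding E
ABD → C applies, adding C
Closure: {ABCDE}.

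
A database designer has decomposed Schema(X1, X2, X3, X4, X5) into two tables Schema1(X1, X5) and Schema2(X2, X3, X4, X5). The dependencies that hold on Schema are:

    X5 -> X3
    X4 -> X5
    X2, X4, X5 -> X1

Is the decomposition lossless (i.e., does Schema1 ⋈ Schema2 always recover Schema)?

No

Common attributes: Schema1 ∩ Schema2 = {X5}.
Closure of {X5}: X5 → X3 applies, adding X3. So (X5)⁺ = {X3, X5}.
The closure contains neither all of Schema1 = {X1, X5} nor all of Schema2 = {X2, X3, X4, X5}, so the common attributes are not a superkey of either fragment. The join is lossy.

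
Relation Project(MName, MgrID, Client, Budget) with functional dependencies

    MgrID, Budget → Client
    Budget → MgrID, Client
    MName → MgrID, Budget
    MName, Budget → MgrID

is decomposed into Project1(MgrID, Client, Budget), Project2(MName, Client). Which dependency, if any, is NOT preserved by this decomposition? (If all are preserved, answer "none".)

MName → MgrID, Budget

Check MName → MgrID, Budget: no single fragment contains all of {MName, MgrID, Budget}, and the restricted closure of {MName} across the fragments never reaches {MgrID, Budget}.
MgrID, Budget → Client is preserved.
Budget → MgrID, Client is preserved.
MName, Budget → MgrID is preserved.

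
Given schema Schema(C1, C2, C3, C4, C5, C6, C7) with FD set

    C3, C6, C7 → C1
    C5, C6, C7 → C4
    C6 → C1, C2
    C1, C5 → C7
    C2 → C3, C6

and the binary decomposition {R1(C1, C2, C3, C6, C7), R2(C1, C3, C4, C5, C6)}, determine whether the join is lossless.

Common attributes: R1 ∩ R2 = {C1, C3, C6}.
Closure of {C1, C3, C6}: C6 → C1, C2 applies, adding C2. So (C1, C3, C6)⁺ = {C1, C2, C3, C6}.
The closure contains neither all of R1 = {C1, C2, C3, C6, C7} nor all of R2 = {C1, C3, C4, C5, C6}, so the common attributes are not a superkey of either fragment. The join is lossy.

No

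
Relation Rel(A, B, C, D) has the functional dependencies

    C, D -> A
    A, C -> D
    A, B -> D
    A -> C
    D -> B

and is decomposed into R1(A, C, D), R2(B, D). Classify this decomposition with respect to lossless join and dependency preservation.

Lossless test: (D)⁺ = {B, D}, which contains all of one fragment — lossless.
Dependency preservation: A, B → D is not contained in any single fragment, but the restricted closure of its left-hand side across the fragments still reaches the right-hand side; the remaining FDs each lie inside some fragment. All dependencies are preserved.

lossless and dependency-preserving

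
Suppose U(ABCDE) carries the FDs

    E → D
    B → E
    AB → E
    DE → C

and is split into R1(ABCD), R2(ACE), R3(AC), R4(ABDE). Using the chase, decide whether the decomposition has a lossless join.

Chase test. Columns are ABCDE; row i has aⱼ where attribute j ∈ Ri, else bᵢⱼ.
Initial tableau (one row per fragment):
  row 1: a1 a2 a3 a4 b15
  row 2: a1 b22 a3 b24 a5
  row 3: a1 b32 a3 b34 b35
  row 4: a1 a2 b43 a4 a5
Rows 2 and 4 agree on E; apply E→D and equate their D entries.
Rows 1 and 4 agree on B; apply B→E and equate their E entries.
Rows 1 and 4 agree on DE; apply DE→C and equate their C entries.
Row 1 is now all distinguished symbols — the join is lossless.

Yes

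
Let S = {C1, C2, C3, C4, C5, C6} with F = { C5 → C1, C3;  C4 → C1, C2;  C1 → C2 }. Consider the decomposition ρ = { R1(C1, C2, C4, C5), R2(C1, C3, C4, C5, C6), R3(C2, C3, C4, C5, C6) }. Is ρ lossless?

Yes

Chase test. Columns are C1, C2, C3, C4, C5, C6; row i has aⱼ where attribute j ∈ Ri, else bᵢⱼ.
Initial tableau (one row per fragment):
  row 1: a1 a2 b13 a4 a5 b16
  row 2: a1 b22 a3 a4 a5 a6
  row 3: b31 a2 a3 a4 a5 a6
Rows 1 and 2 agree on C5; apply C5→C1, C3 and equate their C1, C3 entries.
Rows 1 and 3 agree on C5; apply C5→C1, C3 and equate their C1, C3 entries.
Rows 1 and 2 agree on C4; apply C4→C1, C2 and equate their C1, C2 entries.
Row 2 is now all distinguished symbols — the join is lossless.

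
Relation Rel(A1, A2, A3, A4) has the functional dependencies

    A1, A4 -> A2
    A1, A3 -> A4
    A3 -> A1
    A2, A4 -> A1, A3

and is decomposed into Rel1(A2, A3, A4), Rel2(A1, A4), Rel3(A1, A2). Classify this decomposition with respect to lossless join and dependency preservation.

Lossless test (chase): applying each FD to every pair of rows produces no changes in the tableau, so no row becomes fully distinguished — the join is lossy.
Dependency preservation: the restricted closure of {A1, A4} across the fragments never reaches {A2}, so A1, A4 → A2 cannot be enforced without a join — not preserved.

lossy and not dependency-preserving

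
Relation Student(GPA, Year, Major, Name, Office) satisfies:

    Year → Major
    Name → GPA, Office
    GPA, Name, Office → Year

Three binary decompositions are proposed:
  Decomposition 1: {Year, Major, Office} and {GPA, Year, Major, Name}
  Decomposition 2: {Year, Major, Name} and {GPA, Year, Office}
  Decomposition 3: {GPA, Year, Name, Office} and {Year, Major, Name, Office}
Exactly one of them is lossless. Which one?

Decomposition 1: common = {Year, Major}, closure = {Year, Major} → lossy.
Decomposition 2: common = {Year}, closure = {Year, Major} → lossy.
Decomposition 3: common = {Year, Name, Office}, closure = {GPA, Year, Major, Name, Office} → lossless.

Decomposition 3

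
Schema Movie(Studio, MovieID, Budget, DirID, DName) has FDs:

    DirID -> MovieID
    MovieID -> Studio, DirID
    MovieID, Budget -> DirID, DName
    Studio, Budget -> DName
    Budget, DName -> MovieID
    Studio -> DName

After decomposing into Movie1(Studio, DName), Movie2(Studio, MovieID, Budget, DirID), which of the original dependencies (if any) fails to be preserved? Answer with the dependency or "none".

Budget, DName -> MovieID

Check Budget, DName → MovieID: no single fragment contains all of {MovieID, Budget, DName}, and the restricted closure of {Budget, DName} across the fragments never reaches {MovieID}.
DirID → MovieID is preserved.
MovieID → Studio, DirID is preserved.
MovieID, Budget → DirID, DName is preserved.
Studio, Budget → DName is preserved.
Studio → DName is preserved.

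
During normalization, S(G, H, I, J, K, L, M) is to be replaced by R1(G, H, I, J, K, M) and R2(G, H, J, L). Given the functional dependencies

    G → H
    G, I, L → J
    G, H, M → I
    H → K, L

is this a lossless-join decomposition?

Yes

Common attributes: R1 ∩ R2 = {G, H, J}.
Closure of {G, H, J}: H → K, L applies, adding K, L. So (G, H, J)⁺ = {G, H, J, K, L}.
This closure contains every attribute of R2, so R1 ∩ R2 → R2. The join is lossless.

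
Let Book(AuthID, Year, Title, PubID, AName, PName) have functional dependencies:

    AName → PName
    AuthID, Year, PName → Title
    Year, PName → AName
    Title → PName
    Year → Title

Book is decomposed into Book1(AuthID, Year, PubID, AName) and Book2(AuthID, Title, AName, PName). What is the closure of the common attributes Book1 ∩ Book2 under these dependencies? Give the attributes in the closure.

AuthID, AName, PName

Book1 ∩ Book2 = {AuthID, AName}.
AName → PName applies, adding PName
Closure: {AuthID, AName, PName}.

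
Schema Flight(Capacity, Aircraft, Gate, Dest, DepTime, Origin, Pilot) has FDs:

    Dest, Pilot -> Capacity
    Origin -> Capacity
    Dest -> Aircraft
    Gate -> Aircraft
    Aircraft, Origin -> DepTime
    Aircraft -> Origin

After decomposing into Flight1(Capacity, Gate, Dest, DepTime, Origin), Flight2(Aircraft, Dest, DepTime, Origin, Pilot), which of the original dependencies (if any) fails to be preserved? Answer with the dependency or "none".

Gate -> Aircraft

Check Gate → Aircraft: no single fragment contains all of {Aircraft, Gate}, and the restricted closure of {Gate} across the fragments never reaches {Aircraft}.
Dest, Pilot → Capacity is preserved.
Origin → Capacity is preserved.
Dest → Aircraft is preserved.
Aircraft, Origin → DepTime is preserved.
Aircraft → Origin is preserved.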